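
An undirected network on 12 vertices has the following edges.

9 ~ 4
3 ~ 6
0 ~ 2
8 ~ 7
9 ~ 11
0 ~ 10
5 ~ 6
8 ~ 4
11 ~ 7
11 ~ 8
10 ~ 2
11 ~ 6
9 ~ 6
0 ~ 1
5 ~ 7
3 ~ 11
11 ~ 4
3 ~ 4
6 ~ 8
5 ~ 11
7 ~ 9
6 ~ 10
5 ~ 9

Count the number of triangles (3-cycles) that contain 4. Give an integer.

3

4's neighbors: 3, 8, 9, and 11.
Neighbor pairs that are themselves tied: 4–3–11; 4–8–11; 4–9–11. Each forms one triangle with 4, for 3 in total.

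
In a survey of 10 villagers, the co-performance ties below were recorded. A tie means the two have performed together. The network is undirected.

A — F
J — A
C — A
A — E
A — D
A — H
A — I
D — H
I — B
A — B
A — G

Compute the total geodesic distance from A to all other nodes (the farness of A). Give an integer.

9

Distances from A: B:1, C:1, D:1, E:1, F:1, G:1, H:1, I:1, J:1.
Sum = 1 + 1 + 1 + 1 + 1 + 1 + 1 + 1 + 1 = 9.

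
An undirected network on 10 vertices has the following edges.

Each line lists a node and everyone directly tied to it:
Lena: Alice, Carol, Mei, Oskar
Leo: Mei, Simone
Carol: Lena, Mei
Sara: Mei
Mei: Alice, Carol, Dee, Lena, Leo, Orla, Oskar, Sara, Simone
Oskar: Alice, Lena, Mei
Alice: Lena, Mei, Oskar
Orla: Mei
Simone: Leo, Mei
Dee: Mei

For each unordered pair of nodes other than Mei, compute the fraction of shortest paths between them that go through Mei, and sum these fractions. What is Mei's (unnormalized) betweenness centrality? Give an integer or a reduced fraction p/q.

Pairs whose geodesics pass through Mei — Lena–Sara: 1; Lena–Simone: 1; Lena–Dee: 1; Lena–Leo: 1; Lena–Orla: 1; Alice–Sara: 1; Alice–Simone: 1; Alice–Carol: 1/2; Alice–Dee: 1; Alice–Leo: 1; Alice–Orla: 1; Sara–Simone: 1; Sara–Oskar: 1; Sara–Carol: 1 … (+17 more pairs).
All other pairs contribute 0.
Summing the contributions gives betweenness(Mei) = 30.

30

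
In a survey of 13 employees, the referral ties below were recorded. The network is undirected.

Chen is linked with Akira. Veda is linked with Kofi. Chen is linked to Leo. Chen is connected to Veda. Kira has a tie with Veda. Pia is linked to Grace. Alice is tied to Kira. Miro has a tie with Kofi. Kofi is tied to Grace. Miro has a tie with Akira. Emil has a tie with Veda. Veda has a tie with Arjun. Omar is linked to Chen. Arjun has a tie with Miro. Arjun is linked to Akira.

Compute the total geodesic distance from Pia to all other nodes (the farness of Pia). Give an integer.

Distances from Pia: Akira:4, Alice:5, Arjun:4, Chen:4, Emil:4, Grace:1, Kira:4, Kofi:2, Leo:5, Miro:3, Omar:5, Veda:3.
Sum = 4 + 5 + 4 + 4 + 4 + 1 + 4 + 2 + 5 + 3 + 5 + 3 = 44.

44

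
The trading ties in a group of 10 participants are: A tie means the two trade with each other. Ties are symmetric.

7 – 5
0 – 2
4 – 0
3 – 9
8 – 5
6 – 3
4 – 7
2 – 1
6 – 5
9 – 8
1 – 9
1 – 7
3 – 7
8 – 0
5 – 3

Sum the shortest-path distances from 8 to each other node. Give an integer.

15

Distances from 8: 0:1, 1:2, 2:2, 3:2, 4:2, 5:1, 6:2, 7:2, 9:1.
Sum = 1 + 2 + 2 + 2 + 2 + 1 + 2 + 2 + 1 = 15.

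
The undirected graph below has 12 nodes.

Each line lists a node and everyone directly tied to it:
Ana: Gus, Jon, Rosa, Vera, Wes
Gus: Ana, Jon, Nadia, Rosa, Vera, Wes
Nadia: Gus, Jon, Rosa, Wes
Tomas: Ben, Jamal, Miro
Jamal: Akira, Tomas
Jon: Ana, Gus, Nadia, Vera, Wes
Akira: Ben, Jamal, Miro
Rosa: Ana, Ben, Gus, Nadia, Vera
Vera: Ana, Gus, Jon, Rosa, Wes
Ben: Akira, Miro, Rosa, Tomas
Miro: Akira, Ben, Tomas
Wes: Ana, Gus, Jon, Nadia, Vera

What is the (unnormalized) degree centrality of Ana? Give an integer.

Ana is directly tied to Gus, Jon, Rosa, Vera, and Wes. That is 5 neighbors, so the degree of Ana is 5.

5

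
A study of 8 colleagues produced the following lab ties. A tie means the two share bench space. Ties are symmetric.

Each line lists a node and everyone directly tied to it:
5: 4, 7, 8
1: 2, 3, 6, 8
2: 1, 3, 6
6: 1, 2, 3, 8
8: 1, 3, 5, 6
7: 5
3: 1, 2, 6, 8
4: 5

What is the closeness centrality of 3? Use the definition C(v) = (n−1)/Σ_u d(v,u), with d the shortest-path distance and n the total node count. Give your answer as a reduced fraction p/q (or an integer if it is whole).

Distances from 3: 1:1, 2:1, 4:3, 5:2, 6:1, 7:3, 8:1. Sum = 12.
n = 8, so closeness = 7/12.

7/12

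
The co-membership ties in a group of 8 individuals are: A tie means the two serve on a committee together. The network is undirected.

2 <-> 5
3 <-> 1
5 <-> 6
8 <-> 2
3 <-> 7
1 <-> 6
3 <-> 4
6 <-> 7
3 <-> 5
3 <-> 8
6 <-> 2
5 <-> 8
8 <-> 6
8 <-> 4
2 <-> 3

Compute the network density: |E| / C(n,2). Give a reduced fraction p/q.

There are 15 edges and 8 nodes, so the maximum possible is C(8,2) = 28.
Density = 15/28.

15/28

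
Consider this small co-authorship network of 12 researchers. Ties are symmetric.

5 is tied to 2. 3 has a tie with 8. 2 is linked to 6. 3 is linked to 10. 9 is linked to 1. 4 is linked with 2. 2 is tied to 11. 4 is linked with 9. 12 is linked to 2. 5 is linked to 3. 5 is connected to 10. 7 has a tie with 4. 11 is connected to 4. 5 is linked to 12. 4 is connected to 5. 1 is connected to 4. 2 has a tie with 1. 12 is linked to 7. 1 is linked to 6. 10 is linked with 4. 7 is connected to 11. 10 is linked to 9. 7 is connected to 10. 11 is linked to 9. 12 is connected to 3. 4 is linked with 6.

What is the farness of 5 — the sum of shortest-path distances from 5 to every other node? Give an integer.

Distances from 5: 1:2, 2:1, 3:1, 4:1, 6:2, 7:2, 8:2, 9:2, 10:1, 11:2, 12:1.
Sum = 2 + 1 + 1 + 1 + 2 + 2 + 2 + 2 + 1 + 2 + 1 = 17.

17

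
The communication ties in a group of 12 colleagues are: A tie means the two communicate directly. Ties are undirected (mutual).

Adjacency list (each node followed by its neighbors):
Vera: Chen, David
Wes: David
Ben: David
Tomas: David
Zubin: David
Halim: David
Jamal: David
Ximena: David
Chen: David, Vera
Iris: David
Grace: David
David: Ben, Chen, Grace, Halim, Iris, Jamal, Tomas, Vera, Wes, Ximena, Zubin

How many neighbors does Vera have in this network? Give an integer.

2

Vera is directly tied to Chen and David. That is 2 neighbors, so the degree of Vera is 2.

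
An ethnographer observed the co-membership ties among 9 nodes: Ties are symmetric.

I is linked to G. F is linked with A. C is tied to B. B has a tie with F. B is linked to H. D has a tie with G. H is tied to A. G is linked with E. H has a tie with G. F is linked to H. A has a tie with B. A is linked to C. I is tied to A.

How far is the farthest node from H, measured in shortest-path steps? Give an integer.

Distances from H: A:1, B:1, C:2, D:2, E:2, F:1, G:1, I:2.
The largest is 2 (to I, D, E, and C), so the eccentricity of H is 2.

2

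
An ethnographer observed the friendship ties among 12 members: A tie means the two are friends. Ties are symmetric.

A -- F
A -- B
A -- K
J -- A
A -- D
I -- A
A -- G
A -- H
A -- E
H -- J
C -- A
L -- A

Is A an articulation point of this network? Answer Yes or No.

Removing A leaves {H and J} with no path to {B}, so the network splits into 10 components. A is a cut vertex.

Yes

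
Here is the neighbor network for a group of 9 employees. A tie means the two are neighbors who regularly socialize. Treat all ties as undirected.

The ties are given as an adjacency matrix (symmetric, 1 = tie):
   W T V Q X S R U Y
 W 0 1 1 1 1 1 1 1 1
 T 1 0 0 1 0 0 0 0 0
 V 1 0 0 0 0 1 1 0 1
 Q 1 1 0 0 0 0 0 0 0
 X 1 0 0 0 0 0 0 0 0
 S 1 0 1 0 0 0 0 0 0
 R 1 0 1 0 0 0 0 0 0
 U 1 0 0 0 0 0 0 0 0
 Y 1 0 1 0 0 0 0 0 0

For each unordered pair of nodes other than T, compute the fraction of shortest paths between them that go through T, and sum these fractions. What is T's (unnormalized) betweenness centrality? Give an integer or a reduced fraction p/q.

No shortest path between any pair of other nodes passes through T.
Summing the contributions gives betweenness(T) = 0.

0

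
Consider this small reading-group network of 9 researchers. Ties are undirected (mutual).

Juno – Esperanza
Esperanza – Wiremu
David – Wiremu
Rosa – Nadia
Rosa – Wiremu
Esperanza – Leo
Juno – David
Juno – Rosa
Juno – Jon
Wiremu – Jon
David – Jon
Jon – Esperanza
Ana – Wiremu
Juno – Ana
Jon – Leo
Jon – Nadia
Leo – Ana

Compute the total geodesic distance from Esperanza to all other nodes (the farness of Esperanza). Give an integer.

12

Distances from Esperanza: Ana:2, David:2, Jon:1, Juno:1, Leo:1, Nadia:2, Rosa:2, Wiremu:1.
Sum = 2 + 2 + 1 + 1 + 1 + 2 + 2 + 1 = 12.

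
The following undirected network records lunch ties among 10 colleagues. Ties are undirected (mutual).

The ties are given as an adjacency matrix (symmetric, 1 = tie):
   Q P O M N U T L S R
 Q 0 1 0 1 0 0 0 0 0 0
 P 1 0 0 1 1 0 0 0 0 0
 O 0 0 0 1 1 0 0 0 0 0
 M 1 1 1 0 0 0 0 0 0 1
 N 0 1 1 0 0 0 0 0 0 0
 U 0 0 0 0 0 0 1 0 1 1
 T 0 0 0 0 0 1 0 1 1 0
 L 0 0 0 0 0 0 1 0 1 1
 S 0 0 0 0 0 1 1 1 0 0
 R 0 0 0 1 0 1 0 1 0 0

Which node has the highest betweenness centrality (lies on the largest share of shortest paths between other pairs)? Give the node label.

Unnormalized betweenness of each node: L:6, M:43/2, N:1/2, O:3, P:4, Q:0, R:61/3, S:1/3, T:1/3, U:6.
M has the largest value, 43/2, making it the main broker — the node through which the most shortest paths run.

M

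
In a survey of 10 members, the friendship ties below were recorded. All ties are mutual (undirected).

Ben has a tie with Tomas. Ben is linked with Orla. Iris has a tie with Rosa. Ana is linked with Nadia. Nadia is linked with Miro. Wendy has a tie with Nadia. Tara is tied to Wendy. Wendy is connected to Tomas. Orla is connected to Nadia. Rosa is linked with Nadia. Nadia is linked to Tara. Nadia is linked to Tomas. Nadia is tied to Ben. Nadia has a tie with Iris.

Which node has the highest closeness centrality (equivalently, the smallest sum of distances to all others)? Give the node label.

Farness (sum of distances to all others) for each node — Ana:17, Ben:15, Iris:16, Miro:17, Nadia:9, Orla:16, Rosa:16, Tara:16, Tomas:15, Wendy:15.
The smallest farness is 9, for Nadia, so Nadia has the highest closeness.

Nadia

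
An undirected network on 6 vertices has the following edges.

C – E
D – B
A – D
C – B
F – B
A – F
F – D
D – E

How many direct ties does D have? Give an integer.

D is directly tied to A, B, E, and F. That is 4 neighbors, so the degree of D is 4.

4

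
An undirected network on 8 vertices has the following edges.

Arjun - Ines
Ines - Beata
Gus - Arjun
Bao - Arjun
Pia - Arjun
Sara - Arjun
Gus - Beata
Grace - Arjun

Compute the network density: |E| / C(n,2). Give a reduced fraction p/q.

2/7

There are 8 edges and 8 nodes, so the maximum possible is C(8,2) = 28.
Density = 8/28 = 2/7.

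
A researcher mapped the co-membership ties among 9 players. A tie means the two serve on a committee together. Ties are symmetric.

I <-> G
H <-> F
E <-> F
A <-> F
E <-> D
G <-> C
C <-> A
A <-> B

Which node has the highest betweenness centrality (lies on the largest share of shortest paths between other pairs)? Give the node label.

A

Unnormalized betweenness of each node: A:19, B:0, C:12, D:0, E:7, F:17, G:7, H:0, I:0.
A has the largest value, 19, making it the main broker — the node through which the most shortest paths run.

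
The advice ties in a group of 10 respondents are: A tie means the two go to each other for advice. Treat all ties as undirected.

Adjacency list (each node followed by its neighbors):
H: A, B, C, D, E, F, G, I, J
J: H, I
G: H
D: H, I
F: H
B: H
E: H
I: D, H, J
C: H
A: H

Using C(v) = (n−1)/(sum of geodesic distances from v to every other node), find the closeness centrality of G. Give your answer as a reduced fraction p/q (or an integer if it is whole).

Distances from G: A:2, B:2, C:2, D:2, E:2, F:2, H:1, I:2, J:2. Sum = 17.
n = 10, so closeness = 9/17.

9/17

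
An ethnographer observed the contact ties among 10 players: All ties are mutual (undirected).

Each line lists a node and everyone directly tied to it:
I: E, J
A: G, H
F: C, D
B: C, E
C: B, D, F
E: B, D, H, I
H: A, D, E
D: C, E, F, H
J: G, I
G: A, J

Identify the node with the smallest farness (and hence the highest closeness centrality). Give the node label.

Farness (sum of distances to all others) for each node — A:20, B:20, C:21, D:16, E:15, F:22, G:24, H:16, I:19, J:23.
The smallest farness is 15, for E, so E has the highest closeness.

E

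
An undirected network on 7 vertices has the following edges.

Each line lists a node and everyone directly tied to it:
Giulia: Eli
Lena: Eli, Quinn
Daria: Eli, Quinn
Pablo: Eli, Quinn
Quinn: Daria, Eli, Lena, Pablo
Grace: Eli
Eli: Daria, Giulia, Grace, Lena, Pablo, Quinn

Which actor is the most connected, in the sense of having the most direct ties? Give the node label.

Eli

Degrees — Daria:2, Eli:6, Giulia:1, Grace:1, Lena:2, Pablo:2, Quinn:4.
The maximum is 6, attained only by Eli.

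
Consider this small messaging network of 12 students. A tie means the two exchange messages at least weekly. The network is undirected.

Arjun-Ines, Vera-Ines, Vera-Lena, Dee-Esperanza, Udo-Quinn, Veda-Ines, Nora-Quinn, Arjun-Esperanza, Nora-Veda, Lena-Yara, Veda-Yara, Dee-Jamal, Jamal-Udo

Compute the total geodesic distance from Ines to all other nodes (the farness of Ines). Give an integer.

25

Distances from Ines: Arjun:1, Dee:3, Esperanza:2, Jamal:4, Lena:2, Nora:2, Quinn:3, Udo:4, Veda:1, Vera:1, Yara:2.
Sum = 1 + 3 + 2 + 4 + 2 + 2 + 3 + 4 + 1 + 1 + 2 = 25.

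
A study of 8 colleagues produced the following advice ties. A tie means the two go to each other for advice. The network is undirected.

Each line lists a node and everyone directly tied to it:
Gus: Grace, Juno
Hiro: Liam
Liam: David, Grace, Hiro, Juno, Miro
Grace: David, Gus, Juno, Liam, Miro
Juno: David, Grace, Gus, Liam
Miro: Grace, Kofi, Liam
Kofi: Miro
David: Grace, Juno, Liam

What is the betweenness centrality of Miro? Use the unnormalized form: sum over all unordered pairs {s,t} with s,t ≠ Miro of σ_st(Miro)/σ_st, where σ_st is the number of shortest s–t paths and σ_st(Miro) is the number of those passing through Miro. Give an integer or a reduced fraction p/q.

6

Pairs whose geodesics pass through Miro — Grace–Kofi: 1; David–Kofi: 2/2; Hiro–Kofi: 1; Gus–Kofi: 1; Kofi–Juno: 2/2; Kofi–Liam: 1.
All other pairs contribute 0.
Summing the contributions gives betweenness(Miro) = 6.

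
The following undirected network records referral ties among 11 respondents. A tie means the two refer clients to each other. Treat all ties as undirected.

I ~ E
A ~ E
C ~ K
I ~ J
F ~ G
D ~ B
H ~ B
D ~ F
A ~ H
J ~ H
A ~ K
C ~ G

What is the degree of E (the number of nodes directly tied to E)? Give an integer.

E is directly tied to A and I. That is 2 neighbors, so the degree of E is 2.

2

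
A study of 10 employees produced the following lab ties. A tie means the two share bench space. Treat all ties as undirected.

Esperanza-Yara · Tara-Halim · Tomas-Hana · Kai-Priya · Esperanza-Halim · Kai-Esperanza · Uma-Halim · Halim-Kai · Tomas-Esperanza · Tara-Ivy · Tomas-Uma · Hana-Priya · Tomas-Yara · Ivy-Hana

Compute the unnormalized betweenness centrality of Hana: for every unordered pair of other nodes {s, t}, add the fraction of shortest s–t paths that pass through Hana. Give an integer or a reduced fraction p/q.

22/3

Pairs whose geodesics pass through Hana — Tomas–Priya: 1; Tomas–Ivy: 1; Tomas–Tara: 1/3; Yara–Priya: 1/2; Yara–Ivy: 1; Esperanza–Ivy: 1/2; Kai–Ivy: 1/2; Priya–Ivy: 1; Priya–Tara: 1/2; Priya–Uma: 1/2; Ivy–Uma: 1/2.
All other pairs contribute 0.
Summing the contributions gives betweenness(Hana) = 22/3.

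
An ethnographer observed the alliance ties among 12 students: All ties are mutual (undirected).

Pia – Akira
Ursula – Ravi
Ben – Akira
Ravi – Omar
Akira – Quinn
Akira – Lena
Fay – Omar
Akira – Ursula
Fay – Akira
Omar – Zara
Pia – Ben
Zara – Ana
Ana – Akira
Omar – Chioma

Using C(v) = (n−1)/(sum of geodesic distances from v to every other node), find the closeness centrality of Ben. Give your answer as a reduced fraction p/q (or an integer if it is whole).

Distances from Ben: Akira:1, Ana:2, Chioma:4, Fay:2, Lena:2, Omar:3, Pia:1, Quinn:2, Ravi:3, Ursula:2, Zara:3. Sum = 25.
n = 12, so closeness = 11/25.

11/25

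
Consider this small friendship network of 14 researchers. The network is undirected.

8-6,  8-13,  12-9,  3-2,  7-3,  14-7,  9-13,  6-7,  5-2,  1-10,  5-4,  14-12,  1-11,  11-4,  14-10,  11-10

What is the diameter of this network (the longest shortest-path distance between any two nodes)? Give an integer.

6

Eccentricity of each node (its greatest distance to any other): 1:5, 2:5, 3:4, 4:6, 5:6, 6:5, 7:4, 8:6, 9:6, 10:4, 11:5, 12:5, 13:6, 14:4.
The maximum eccentricity is 6, realized for instance by the pair 4–8 via 4 – 5 – 2 – 3 – 7 – 6 – 8. So the diameter is 6.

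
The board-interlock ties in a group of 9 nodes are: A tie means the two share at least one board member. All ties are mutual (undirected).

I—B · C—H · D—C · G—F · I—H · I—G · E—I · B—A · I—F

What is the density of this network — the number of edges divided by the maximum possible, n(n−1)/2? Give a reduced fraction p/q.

1/4

There are 9 edges and 9 nodes, so the maximum possible is C(9,2) = 36.
Density = 9/36 = 1/4.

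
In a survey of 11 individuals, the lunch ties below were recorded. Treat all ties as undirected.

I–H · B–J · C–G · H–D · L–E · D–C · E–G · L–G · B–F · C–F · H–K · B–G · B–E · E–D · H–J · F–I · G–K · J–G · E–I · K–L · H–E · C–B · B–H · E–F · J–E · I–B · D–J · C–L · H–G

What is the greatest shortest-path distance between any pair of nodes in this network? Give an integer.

Eccentricity of each node (its greatest distance to any other): B:2, C:2, D:2, E:2, F:3, G:2, H:2, I:2, J:2, K:3, L:2.
The maximum eccentricity is 3, realized for instance by the pair F–K via F – C – G – K. So the diameter is 3.

3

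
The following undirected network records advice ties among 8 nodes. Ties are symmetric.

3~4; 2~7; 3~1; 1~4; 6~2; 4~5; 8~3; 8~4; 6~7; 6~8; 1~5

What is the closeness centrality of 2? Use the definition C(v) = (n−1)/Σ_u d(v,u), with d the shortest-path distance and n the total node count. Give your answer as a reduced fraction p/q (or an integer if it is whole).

Distances from 2: 1:4, 3:3, 4:3, 5:4, 6:1, 7:1, 8:2. Sum = 18.
n = 8, so closeness = 7/18.

7/18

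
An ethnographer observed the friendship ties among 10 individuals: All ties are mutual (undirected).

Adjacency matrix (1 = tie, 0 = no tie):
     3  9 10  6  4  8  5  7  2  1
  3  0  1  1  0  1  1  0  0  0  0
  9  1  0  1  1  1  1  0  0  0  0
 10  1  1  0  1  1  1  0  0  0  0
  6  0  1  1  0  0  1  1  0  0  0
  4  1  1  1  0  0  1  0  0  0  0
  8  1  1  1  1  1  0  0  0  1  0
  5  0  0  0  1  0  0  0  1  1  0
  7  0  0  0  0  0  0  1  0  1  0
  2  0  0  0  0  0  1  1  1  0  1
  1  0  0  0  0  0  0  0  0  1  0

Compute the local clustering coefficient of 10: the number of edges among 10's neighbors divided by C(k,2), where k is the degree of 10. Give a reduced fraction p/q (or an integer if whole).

4/5

10's neighbors: 3, 4, 6, 8, and 9 (k = 5).
Possible neighbor pairs: C(5,2) = 10. Edges among them: 3–4, 3–8, 3–9, 4–8, 4–9, 6–8, 6–9, 8–9 → e = 8.
Clustering(10) = 8/10 = 4/5.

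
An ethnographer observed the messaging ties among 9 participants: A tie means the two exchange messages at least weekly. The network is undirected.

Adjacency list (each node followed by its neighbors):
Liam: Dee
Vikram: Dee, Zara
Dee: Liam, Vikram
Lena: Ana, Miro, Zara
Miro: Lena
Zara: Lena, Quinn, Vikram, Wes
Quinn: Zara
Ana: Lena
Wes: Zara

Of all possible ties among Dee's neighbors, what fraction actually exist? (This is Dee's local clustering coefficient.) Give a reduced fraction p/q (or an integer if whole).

0

Dee's neighbors: Liam and Vikram (k = 2).
Possible neighbor pairs: C(2,2) = 1. Edges among them: none → e = 0.
Clustering(Dee) = 0/1.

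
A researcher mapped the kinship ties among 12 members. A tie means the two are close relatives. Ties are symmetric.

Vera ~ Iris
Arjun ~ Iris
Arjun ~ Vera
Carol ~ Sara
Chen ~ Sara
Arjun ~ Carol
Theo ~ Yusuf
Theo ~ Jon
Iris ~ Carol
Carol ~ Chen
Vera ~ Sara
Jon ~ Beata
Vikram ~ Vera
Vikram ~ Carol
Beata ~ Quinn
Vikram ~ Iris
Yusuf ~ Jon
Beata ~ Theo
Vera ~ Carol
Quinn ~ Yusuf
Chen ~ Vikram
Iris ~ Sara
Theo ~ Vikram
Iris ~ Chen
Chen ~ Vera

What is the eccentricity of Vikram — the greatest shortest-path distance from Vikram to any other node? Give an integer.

3

Distances from Vikram: Arjun:2, Beata:2, Carol:1, Chen:1, Iris:1, Jon:2, Quinn:3, Sara:2, Theo:1, Vera:1, Yusuf:2.
The largest is 3 (to Quinn), so the eccentricity of Vikram is 3.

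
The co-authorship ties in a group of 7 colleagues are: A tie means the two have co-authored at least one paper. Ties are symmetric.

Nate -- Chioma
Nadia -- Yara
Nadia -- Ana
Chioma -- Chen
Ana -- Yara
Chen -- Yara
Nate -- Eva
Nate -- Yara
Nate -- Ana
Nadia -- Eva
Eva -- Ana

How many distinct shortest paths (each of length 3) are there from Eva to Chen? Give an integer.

The shortest distance is 3. The length-3 paths are: Eva–Nate–Chioma–Chen; Eva–Nadia–Yara–Chen; Eva–Ana–Yara–Chen; Eva–Nate–Yara–Chen.
That gives 4 distinct shortest paths.

4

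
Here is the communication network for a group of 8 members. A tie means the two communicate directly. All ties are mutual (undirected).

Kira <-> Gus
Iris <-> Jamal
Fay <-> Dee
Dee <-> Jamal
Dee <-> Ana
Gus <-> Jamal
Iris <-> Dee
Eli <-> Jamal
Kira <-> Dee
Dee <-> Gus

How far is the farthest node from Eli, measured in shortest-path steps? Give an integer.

3

Distances from Eli: Ana:3, Dee:2, Fay:3, Gus:2, Iris:2, Jamal:1, Kira:3.
The largest is 3 (to Ana, Fay, and Kira), so the eccentricity of Eli is 3.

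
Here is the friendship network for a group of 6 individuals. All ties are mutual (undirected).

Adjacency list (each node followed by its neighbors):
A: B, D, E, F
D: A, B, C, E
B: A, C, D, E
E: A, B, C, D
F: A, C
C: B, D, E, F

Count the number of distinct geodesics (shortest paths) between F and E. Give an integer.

The shortest distance is 2. The length-2 paths are: F–A–E; F–C–E.
That gives 2 distinct shortest paths.

2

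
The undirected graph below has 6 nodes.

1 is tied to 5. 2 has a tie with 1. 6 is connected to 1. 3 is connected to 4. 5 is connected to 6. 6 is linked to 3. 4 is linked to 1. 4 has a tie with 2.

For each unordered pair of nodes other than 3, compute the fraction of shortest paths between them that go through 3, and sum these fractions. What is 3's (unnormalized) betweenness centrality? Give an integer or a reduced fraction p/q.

Pairs whose geodesics pass through 3 — 6–4: 1/2.
All other pairs contribute 0.
Summing the contributions gives betweenness(3) = 1/2.

1/2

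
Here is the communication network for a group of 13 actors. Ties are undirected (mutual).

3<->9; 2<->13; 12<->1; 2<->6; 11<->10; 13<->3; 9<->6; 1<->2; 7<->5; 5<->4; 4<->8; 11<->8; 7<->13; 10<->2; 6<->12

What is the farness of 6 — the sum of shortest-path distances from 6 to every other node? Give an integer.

Distances from 6: 1:2, 2:1, 3:2, 4:5, 5:4, 7:3, 8:4, 9:1, 10:2, 11:3, 12:1, 13:2.
Sum = 2 + 1 + 2 + 5 + 4 + 3 + 4 + 1 + 2 + 3 + 1 + 2 = 30.

30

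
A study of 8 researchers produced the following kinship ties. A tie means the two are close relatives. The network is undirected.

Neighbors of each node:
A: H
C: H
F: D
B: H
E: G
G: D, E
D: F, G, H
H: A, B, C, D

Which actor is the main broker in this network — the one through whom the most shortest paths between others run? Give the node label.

H

Unnormalized betweenness of each node: A:0, B:0, C:0, D:14, E:0, F:0, G:6, H:15.
H has the largest value, 15, making it the main broker — the node through which the most shortest paths run.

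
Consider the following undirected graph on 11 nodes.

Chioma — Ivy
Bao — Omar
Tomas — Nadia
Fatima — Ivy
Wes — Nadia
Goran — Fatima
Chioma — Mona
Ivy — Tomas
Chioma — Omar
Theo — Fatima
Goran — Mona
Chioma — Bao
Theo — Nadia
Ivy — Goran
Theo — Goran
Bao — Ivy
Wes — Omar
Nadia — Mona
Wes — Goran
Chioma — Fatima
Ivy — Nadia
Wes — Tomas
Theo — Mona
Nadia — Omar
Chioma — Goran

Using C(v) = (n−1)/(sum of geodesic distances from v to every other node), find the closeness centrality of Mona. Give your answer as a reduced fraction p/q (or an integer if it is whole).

5/8

Distances from Mona: Bao:2, Chioma:1, Fatima:2, Goran:1, Ivy:2, Nadia:1, Omar:2, Theo:1, Tomas:2, Wes:2. Sum = 16.
n = 11, so closeness = 10/16 = 5/8.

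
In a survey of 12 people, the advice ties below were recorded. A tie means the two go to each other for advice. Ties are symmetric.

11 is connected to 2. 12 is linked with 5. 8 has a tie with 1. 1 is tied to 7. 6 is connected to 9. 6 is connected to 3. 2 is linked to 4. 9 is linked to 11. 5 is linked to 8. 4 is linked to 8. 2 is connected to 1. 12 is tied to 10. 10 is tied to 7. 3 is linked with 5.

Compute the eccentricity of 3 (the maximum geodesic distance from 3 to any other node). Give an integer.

4

Distances from 3: 1:3, 2:4, 4:3, 5:1, 6:1, 7:4, 8:2, 9:2, 10:3, 11:3, 12:2.
The largest is 4 (to 2 and 7), so the eccentricity of 3 is 4.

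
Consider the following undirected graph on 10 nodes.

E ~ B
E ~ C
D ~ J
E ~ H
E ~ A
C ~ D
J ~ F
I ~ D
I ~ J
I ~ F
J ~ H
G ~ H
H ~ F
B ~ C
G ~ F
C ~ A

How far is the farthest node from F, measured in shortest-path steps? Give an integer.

Distances from F: A:3, B:3, C:3, D:2, E:2, G:1, H:1, I:1, J:1.
The largest is 3 (to C, B, and A), so the eccentricity of F is 3.

3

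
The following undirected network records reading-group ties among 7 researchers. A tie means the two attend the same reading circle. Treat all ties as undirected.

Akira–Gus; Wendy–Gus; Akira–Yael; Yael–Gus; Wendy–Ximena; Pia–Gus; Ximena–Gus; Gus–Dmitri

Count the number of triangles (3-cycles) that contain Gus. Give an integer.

2

Gus's neighbors: Akira, Dmitri, Pia, Wendy, Ximena, and Yael.
Neighbor pairs that are themselves tied: Gus–Akira–Yael; Gus–Wendy–Ximena. Each forms one triangle with Gus, for 2 in total.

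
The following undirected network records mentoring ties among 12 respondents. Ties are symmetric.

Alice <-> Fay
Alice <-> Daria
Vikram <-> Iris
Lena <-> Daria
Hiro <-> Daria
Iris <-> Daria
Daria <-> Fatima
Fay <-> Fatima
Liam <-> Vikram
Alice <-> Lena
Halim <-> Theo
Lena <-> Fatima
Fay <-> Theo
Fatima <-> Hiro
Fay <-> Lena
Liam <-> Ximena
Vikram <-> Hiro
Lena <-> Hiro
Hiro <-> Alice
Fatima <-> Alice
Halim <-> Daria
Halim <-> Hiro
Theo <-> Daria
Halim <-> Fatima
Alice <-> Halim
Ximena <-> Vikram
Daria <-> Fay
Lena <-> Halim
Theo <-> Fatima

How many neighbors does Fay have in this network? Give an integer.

Fay is directly tied to Alice, Daria, Fatima, Lena, and Theo. That is 5 neighbors, so the degree of Fay is 5.

5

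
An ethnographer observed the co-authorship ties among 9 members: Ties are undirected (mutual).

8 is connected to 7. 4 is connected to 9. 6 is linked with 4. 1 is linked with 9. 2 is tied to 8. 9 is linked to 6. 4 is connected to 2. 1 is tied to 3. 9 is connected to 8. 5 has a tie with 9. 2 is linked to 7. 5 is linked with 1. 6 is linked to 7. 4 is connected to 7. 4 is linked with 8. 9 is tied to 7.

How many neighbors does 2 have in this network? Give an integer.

2 is directly tied to 4, 7, and 8. That is 3 neighbors, so the degree of 2 is 3.

3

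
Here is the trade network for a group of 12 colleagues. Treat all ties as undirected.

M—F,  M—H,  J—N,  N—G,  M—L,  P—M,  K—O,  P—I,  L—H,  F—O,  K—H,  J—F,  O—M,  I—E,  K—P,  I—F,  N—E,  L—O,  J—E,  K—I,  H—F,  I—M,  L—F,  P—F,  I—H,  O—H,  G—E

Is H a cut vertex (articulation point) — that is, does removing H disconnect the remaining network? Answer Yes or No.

Even without H, every remaining node can still reach every other (the residual graph is connected), so H is not a cut vertex.

No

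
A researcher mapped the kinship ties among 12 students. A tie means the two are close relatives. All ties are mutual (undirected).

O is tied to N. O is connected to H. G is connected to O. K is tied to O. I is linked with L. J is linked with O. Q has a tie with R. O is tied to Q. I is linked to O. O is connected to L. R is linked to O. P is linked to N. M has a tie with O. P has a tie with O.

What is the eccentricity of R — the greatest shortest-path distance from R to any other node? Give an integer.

2

Distances from R: G:2, H:2, I:2, J:2, K:2, L:2, M:2, N:2, O:1, P:2, Q:1.
The largest is 2 (to H, L, P, G, K, J, M, N, and I), so the eccentricity of R is 2.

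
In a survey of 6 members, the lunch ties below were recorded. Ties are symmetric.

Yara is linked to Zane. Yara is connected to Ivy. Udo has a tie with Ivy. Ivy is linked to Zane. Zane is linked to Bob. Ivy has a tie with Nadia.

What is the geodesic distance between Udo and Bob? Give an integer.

One shortest route is Udo – Ivy – Zane – Bob, which uses 3 edges, and at distance 2 from Udo we only reach {Nadia, Yara, Zane}, which does not include Bob. So d(Udo,Bob) = 3.

3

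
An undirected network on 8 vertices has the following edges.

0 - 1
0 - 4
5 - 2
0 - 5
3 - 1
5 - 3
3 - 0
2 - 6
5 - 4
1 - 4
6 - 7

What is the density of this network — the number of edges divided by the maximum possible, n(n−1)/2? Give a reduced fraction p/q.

There are 11 edges and 8 nodes, so the maximum possible is C(8,2) = 28.
Density = 11/28.

11/28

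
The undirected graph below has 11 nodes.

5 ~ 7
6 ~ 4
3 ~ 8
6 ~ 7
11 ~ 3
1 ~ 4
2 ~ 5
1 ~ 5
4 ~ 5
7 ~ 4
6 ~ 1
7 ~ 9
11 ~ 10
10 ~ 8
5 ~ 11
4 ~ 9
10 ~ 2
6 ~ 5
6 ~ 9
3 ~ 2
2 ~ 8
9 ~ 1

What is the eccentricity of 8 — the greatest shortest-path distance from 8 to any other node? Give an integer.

Distances from 8: 1:3, 2:1, 3:1, 4:3, 5:2, 6:3, 7:3, 9:4, 10:1, 11:2.
The largest is 4 (to 9), so the eccentricity of 8 is 4.

4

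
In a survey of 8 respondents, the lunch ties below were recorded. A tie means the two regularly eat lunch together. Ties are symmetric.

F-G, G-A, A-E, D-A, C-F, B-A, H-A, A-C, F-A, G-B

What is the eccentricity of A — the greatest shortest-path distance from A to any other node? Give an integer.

Distances from A: B:1, C:1, D:1, E:1, F:1, G:1, H:1.
The largest is 1 (to G, C, B, D, F, E, and H), so the eccentricity of A is 1.

1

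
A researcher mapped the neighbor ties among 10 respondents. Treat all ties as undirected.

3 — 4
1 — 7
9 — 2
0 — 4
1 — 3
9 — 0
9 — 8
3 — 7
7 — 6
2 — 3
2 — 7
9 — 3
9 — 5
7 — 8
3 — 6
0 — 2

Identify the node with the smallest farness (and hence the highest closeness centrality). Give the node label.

Farness (sum of distances to all others) for each node — 0:17, 1:18, 2:14, 3:12, 4:18, 5:21, 6:18, 7:14, 8:17, 9:13.
The smallest farness is 12, for 3, so 3 has the highest closeness.

3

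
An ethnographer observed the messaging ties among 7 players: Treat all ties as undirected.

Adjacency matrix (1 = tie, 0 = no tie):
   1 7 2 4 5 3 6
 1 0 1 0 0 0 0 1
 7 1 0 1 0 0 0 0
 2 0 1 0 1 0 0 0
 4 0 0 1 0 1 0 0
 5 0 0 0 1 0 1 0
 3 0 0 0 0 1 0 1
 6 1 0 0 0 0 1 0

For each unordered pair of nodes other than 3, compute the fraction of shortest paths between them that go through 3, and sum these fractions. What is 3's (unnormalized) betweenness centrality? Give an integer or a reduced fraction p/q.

Pairs whose geodesics pass through 3 — 1–5: 1; 4–6: 1; 5–6: 1.
All other pairs contribute 0.
Summing the contributions gives betweenness(3) = 3.

3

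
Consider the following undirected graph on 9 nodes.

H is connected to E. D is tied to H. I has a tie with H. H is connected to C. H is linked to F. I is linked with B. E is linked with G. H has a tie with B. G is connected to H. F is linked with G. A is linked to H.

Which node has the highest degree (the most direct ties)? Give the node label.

Degrees — A:1, B:2, C:1, D:1, E:2, F:2, G:3, H:8, I:2.
The maximum is 8, attained only by H.

H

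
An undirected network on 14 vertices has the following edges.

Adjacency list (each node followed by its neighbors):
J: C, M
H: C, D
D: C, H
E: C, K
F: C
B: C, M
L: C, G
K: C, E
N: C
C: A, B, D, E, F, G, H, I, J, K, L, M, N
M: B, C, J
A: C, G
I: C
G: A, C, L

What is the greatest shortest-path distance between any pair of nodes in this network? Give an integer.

Eccentricity of each node (its greatest distance to any other): A:2, B:2, C:1, D:2, E:2, F:2, G:2, H:2, I:2, J:2, K:2, L:2, M:2, N:2.
The maximum eccentricity is 2, realized for instance by the pair J–A via J – C – A. So the diameter is 2.

2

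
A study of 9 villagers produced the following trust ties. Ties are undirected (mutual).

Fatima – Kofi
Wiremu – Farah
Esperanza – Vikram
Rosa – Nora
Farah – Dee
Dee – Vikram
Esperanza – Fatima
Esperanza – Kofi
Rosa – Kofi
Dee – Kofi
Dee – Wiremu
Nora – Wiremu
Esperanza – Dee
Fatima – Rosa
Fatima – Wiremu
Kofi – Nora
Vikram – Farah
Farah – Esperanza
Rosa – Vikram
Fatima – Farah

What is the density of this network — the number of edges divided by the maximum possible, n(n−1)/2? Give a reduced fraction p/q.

5/9

There are 20 edges and 9 nodes, so the maximum possible is C(9,2) = 36.
Density = 20/36 = 5/9.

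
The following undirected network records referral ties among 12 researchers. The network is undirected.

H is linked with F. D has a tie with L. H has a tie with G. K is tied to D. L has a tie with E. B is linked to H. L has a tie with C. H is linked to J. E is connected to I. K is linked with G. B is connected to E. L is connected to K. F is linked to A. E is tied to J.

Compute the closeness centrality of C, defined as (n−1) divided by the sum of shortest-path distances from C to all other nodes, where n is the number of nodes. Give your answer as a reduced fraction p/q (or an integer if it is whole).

Distances from C: A:6, B:3, D:2, E:2, F:5, G:3, H:4, I:3, J:3, K:2, L:1. Sum = 34.
n = 12, so closeness = 11/34.

11/34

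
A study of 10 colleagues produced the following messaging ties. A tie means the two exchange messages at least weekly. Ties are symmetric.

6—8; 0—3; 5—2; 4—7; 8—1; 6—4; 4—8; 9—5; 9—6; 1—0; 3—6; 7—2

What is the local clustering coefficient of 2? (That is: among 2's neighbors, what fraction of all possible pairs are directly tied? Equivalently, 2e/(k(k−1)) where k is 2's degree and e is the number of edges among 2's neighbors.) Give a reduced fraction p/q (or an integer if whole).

2's neighbors: 5 and 7 (k = 2).
Possible neighbor pairs: C(2,2) = 1. Edges among them: none → e = 0.
Clustering(2) = 0/1.

0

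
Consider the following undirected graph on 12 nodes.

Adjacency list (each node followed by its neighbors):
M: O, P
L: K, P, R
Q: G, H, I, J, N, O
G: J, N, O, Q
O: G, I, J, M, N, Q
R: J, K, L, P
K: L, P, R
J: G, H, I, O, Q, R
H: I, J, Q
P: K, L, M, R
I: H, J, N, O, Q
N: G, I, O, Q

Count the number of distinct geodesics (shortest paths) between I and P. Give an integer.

The shortest distance is 3. The length-3 paths are: I–J–R–P; I–O–M–P.
That gives 2 distinct shortest paths.

2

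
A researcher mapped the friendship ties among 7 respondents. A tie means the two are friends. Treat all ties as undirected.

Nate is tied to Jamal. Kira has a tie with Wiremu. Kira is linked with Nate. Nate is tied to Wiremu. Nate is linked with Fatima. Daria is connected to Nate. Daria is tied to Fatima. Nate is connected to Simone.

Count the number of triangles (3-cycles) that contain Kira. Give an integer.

Kira's neighbors: Nate and Wiremu.
Neighbor pairs that are themselves tied: Kira–Nate–Wiremu. Each forms one triangle with Kira, for 1 in total.

1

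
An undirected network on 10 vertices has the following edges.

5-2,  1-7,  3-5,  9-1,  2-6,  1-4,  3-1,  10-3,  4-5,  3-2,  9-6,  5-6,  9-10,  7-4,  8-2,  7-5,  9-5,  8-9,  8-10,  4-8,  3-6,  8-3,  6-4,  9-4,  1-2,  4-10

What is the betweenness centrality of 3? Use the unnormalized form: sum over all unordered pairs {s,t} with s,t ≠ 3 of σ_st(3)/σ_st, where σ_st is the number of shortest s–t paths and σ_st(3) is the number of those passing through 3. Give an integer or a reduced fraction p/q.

Pairs whose geodesics pass through 3 — 10–6: 1/3; 10–1: 1/3; 10–5: 1/3; 10–2: 1/2; 6–8: 1/4; 6–1: 1/4; 8–1: 1/4; 8–5: 1/4; 1–5: 1/5.
All other pairs contribute 0.
Summing the contributions gives betweenness(3) = 27/10.

27/10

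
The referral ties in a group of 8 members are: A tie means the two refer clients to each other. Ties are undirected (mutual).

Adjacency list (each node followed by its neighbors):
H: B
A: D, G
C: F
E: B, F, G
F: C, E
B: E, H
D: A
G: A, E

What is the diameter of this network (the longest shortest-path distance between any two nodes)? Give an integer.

5

Eccentricity of each node (its greatest distance to any other): A:4, B:4, C:5, D:5, E:3, F:4, G:3, H:5.
The maximum eccentricity is 5, realized for instance by the pair H–D via H – B – E – G – A – D. So the diameter is 5.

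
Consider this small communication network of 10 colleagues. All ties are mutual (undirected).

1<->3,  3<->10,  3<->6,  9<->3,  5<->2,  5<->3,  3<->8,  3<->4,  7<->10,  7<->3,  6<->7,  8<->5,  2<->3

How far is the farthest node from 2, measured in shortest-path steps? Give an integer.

Distances from 2: 1:2, 3:1, 4:2, 5:1, 6:2, 7:2, 8:2, 9:2, 10:2.
The largest is 2 (to 4, 7, 10, 9, 6, 1, and 8), so the eccentricity of 2 is 2.

2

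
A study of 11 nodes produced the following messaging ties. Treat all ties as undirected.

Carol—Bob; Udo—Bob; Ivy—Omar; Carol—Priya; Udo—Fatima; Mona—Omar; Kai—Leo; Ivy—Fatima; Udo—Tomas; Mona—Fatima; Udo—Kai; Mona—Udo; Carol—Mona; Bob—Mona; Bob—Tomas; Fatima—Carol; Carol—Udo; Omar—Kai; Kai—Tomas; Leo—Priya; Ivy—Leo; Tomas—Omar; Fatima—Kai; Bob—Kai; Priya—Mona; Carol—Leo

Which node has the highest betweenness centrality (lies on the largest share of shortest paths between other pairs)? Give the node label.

Mona

Unnormalized betweenness of each node: Bob:5/3, Carol:149/36, Fatima:59/18, Ivy:7/6, Kai:61/12, Leo:125/36, Mona:197/36, Omar:35/12, Priya:1/2, Tomas:7/9, Udo:91/36.
Mona has the largest value, 197/36, making it the main broker — the node through which the most shortest paths run.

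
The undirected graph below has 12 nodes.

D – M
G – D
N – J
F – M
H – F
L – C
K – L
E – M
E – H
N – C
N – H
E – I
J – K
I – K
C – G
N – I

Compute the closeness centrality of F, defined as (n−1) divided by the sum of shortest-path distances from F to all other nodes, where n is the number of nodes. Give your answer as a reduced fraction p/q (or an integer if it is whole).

Distances from F: C:3, D:2, E:2, G:3, H:1, I:3, J:3, K:4, L:4, M:1, N:2. Sum = 28.
n = 12, so closeness = 11/28.

11/28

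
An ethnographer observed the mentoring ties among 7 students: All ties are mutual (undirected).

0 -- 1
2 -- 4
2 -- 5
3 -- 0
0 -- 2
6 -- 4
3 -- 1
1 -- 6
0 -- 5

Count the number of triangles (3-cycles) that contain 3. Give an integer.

3's neighbors: 0 and 1.
Neighbor pairs that are themselves tied: 3–0–1. Each forms one triangle with 3, for 1 in total.

1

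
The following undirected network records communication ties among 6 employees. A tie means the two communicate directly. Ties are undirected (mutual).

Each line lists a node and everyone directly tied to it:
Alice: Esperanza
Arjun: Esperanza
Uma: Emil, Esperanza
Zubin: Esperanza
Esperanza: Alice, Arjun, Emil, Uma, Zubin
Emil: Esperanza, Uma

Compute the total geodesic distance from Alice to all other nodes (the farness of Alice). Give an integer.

Distances from Alice: Arjun:2, Emil:2, Esperanza:1, Uma:2, Zubin:2.
Sum = 2 + 2 + 1 + 2 + 2 = 9.

9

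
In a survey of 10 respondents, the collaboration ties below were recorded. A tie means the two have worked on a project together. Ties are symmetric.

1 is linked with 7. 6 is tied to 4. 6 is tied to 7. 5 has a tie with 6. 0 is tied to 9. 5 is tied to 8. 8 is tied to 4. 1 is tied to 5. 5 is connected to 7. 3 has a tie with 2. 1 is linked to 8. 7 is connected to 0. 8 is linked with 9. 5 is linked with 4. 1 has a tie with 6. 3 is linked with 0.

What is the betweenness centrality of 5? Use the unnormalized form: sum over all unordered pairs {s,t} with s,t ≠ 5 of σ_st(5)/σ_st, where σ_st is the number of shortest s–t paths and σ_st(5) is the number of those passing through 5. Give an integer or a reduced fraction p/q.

35/12

Pairs whose geodesics pass through 5 — 2–4: 1/3; 3–4: 1/3; 9–6: 1/4; 0–4: 1/3; 7–4: 1/2; 7–8: 1/2; 6–8: 1/3; 1–4: 1/3.
All other pairs contribute 0.
Summing the contributions gives betweenness(5) = 35/12.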